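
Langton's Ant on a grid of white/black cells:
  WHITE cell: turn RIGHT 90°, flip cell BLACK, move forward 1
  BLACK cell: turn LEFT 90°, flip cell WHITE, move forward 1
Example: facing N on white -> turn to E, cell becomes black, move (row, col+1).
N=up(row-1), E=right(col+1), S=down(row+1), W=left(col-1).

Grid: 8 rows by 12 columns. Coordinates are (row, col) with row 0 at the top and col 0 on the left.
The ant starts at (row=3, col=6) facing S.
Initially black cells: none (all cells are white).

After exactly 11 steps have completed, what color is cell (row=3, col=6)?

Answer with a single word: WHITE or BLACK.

Answer: BLACK

Derivation:
Step 1: on WHITE (3,6): turn R to W, flip to black, move to (3,5). |black|=1
Step 2: on WHITE (3,5): turn R to N, flip to black, move to (2,5). |black|=2
Step 3: on WHITE (2,5): turn R to E, flip to black, move to (2,6). |black|=3
Step 4: on WHITE (2,6): turn R to S, flip to black, move to (3,6). |black|=4
Step 5: on BLACK (3,6): turn L to E, flip to white, move to (3,7). |black|=3
Step 6: on WHITE (3,7): turn R to S, flip to black, move to (4,7). |black|=4
Step 7: on WHITE (4,7): turn R to W, flip to black, move to (4,6). |black|=5
Step 8: on WHITE (4,6): turn R to N, flip to black, move to (3,6). |black|=6
Step 9: on WHITE (3,6): turn R to E, flip to black, move to (3,7). |black|=7
Step 10: on BLACK (3,7): turn L to N, flip to white, move to (2,7). |black|=6
Step 11: on WHITE (2,7): turn R to E, flip to black, move to (2,8). |black|=7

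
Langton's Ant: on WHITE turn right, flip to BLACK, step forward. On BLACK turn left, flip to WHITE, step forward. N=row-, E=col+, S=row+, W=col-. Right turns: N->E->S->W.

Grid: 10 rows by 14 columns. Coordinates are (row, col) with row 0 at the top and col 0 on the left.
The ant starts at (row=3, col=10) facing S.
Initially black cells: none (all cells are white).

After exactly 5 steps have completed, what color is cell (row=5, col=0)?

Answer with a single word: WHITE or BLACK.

Answer: WHITE

Derivation:
Step 1: on WHITE (3,10): turn R to W, flip to black, move to (3,9). |black|=1
Step 2: on WHITE (3,9): turn R to N, flip to black, move to (2,9). |black|=2
Step 3: on WHITE (2,9): turn R to E, flip to black, move to (2,10). |black|=3
Step 4: on WHITE (2,10): turn R to S, flip to black, move to (3,10). |black|=4
Step 5: on BLACK (3,10): turn L to E, flip to white, move to (3,11). |black|=3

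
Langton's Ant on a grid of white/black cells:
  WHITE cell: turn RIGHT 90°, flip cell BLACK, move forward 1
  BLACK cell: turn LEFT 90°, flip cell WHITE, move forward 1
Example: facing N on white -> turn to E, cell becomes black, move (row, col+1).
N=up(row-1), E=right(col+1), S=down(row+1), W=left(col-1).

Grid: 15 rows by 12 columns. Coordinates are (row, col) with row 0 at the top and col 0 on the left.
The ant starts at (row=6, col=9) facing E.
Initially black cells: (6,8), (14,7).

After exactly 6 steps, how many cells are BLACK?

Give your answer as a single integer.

Answer: 6

Derivation:
Step 1: on WHITE (6,9): turn R to S, flip to black, move to (7,9). |black|=3
Step 2: on WHITE (7,9): turn R to W, flip to black, move to (7,8). |black|=4
Step 3: on WHITE (7,8): turn R to N, flip to black, move to (6,8). |black|=5
Step 4: on BLACK (6,8): turn L to W, flip to white, move to (6,7). |black|=4
Step 5: on WHITE (6,7): turn R to N, flip to black, move to (5,7). |black|=5
Step 6: on WHITE (5,7): turn R to E, flip to black, move to (5,8). |black|=6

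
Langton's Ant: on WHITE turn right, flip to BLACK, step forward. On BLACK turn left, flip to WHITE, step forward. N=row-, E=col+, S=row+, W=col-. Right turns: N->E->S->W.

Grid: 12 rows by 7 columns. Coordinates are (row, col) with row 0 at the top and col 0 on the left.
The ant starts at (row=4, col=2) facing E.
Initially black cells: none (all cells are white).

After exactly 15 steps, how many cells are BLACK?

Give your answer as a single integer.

Step 1: on WHITE (4,2): turn R to S, flip to black, move to (5,2). |black|=1
Step 2: on WHITE (5,2): turn R to W, flip to black, move to (5,1). |black|=2
Step 3: on WHITE (5,1): turn R to N, flip to black, move to (4,1). |black|=3
Step 4: on WHITE (4,1): turn R to E, flip to black, move to (4,2). |black|=4
Step 5: on BLACK (4,2): turn L to N, flip to white, move to (3,2). |black|=3
Step 6: on WHITE (3,2): turn R to E, flip to black, move to (3,3). |black|=4
Step 7: on WHITE (3,3): turn R to S, flip to black, move to (4,3). |black|=5
Step 8: on WHITE (4,3): turn R to W, flip to black, move to (4,2). |black|=6
Step 9: on WHITE (4,2): turn R to N, flip to black, move to (3,2). |black|=7
Step 10: on BLACK (3,2): turn L to W, flip to white, move to (3,1). |black|=6
Step 11: on WHITE (3,1): turn R to N, flip to black, move to (2,1). |black|=7
Step 12: on WHITE (2,1): turn R to E, flip to black, move to (2,2). |black|=8
Step 13: on WHITE (2,2): turn R to S, flip to black, move to (3,2). |black|=9
Step 14: on WHITE (3,2): turn R to W, flip to black, move to (3,1). |black|=10
Step 15: on BLACK (3,1): turn L to S, flip to white, move to (4,1). |black|=9

Answer: 9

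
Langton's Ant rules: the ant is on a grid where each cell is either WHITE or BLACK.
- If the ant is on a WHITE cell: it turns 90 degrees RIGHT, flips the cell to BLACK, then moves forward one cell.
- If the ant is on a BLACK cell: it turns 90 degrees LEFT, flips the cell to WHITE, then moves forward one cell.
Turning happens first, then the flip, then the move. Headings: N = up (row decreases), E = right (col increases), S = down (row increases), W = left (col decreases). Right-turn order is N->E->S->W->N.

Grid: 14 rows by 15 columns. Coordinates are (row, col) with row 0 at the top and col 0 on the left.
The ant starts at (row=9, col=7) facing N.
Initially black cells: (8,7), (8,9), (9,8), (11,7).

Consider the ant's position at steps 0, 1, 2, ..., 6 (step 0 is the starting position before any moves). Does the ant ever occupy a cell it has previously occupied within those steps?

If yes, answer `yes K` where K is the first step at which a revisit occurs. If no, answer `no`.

Answer: no

Derivation:
Step 1: on WHITE (9,7): turn R to E, flip to black, move to (9,8). |black|=5 — new cell
Step 2: on BLACK (9,8): turn L to N, flip to white, move to (8,8). |black|=4 — new cell
Step 3: on WHITE (8,8): turn R to E, flip to black, move to (8,9). |black|=5 — new cell
Step 4: on BLACK (8,9): turn L to N, flip to white, move to (7,9). |black|=4 — new cell
Step 5: on WHITE (7,9): turn R to E, flip to black, move to (7,10). |black|=5 — new cell
Step 6: on WHITE (7,10): turn R to S, flip to black, move to (8,10). |black|=6 — new cell
No revisit within 6 steps.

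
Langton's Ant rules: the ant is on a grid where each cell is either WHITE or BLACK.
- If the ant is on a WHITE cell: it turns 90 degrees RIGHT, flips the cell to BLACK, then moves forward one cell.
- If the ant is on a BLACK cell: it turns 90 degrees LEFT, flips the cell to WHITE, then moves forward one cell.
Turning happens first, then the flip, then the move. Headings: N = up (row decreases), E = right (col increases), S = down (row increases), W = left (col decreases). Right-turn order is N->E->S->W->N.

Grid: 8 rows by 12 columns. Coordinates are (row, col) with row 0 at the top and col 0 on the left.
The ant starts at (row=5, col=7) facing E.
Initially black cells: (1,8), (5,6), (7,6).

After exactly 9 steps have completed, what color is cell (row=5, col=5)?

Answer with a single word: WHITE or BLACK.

Answer: WHITE

Derivation:
Step 1: on WHITE (5,7): turn R to S, flip to black, move to (6,7). |black|=4
Step 2: on WHITE (6,7): turn R to W, flip to black, move to (6,6). |black|=5
Step 3: on WHITE (6,6): turn R to N, flip to black, move to (5,6). |black|=6
Step 4: on BLACK (5,6): turn L to W, flip to white, move to (5,5). |black|=5
Step 5: on WHITE (5,5): turn R to N, flip to black, move to (4,5). |black|=6
Step 6: on WHITE (4,5): turn R to E, flip to black, move to (4,6). |black|=7
Step 7: on WHITE (4,6): turn R to S, flip to black, move to (5,6). |black|=8
Step 8: on WHITE (5,6): turn R to W, flip to black, move to (5,5). |black|=9
Step 9: on BLACK (5,5): turn L to S, flip to white, move to (6,5). |black|=8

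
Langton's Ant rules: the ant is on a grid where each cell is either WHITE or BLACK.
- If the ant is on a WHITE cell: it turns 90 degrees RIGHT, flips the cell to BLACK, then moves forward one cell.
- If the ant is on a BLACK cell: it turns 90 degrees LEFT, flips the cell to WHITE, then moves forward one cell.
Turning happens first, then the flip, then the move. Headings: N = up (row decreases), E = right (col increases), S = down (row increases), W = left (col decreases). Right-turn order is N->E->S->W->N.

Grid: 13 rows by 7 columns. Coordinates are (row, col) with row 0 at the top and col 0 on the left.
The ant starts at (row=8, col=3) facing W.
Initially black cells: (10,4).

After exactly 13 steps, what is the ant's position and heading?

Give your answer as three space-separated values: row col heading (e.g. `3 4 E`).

Step 1: on WHITE (8,3): turn R to N, flip to black, move to (7,3). |black|=2
Step 2: on WHITE (7,3): turn R to E, flip to black, move to (7,4). |black|=3
Step 3: on WHITE (7,4): turn R to S, flip to black, move to (8,4). |black|=4
Step 4: on WHITE (8,4): turn R to W, flip to black, move to (8,3). |black|=5
Step 5: on BLACK (8,3): turn L to S, flip to white, move to (9,3). |black|=4
Step 6: on WHITE (9,3): turn R to W, flip to black, move to (9,2). |black|=5
Step 7: on WHITE (9,2): turn R to N, flip to black, move to (8,2). |black|=6
Step 8: on WHITE (8,2): turn R to E, flip to black, move to (8,3). |black|=7
Step 9: on WHITE (8,3): turn R to S, flip to black, move to (9,3). |black|=8
Step 10: on BLACK (9,3): turn L to E, flip to white, move to (9,4). |black|=7
Step 11: on WHITE (9,4): turn R to S, flip to black, move to (10,4). |black|=8
Step 12: on BLACK (10,4): turn L to E, flip to white, move to (10,5). |black|=7
Step 13: on WHITE (10,5): turn R to S, flip to black, move to (11,5). |black|=8

Answer: 11 5 S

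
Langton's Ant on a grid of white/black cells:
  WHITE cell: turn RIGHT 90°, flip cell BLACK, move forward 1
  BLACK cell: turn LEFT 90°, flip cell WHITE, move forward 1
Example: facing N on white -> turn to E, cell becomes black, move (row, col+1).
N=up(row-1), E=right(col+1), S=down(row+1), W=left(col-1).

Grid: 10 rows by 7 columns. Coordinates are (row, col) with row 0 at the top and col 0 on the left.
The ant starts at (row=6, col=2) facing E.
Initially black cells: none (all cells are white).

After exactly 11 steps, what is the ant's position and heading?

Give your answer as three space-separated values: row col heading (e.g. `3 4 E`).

Step 1: on WHITE (6,2): turn R to S, flip to black, move to (7,2). |black|=1
Step 2: on WHITE (7,2): turn R to W, flip to black, move to (7,1). |black|=2
Step 3: on WHITE (7,1): turn R to N, flip to black, move to (6,1). |black|=3
Step 4: on WHITE (6,1): turn R to E, flip to black, move to (6,2). |black|=4
Step 5: on BLACK (6,2): turn L to N, flip to white, move to (5,2). |black|=3
Step 6: on WHITE (5,2): turn R to E, flip to black, move to (5,3). |black|=4
Step 7: on WHITE (5,3): turn R to S, flip to black, move to (6,3). |black|=5
Step 8: on WHITE (6,3): turn R to W, flip to black, move to (6,2). |black|=6
Step 9: on WHITE (6,2): turn R to N, flip to black, move to (5,2). |black|=7
Step 10: on BLACK (5,2): turn L to W, flip to white, move to (5,1). |black|=6
Step 11: on WHITE (5,1): turn R to N, flip to black, move to (4,1). |black|=7

Answer: 4 1 N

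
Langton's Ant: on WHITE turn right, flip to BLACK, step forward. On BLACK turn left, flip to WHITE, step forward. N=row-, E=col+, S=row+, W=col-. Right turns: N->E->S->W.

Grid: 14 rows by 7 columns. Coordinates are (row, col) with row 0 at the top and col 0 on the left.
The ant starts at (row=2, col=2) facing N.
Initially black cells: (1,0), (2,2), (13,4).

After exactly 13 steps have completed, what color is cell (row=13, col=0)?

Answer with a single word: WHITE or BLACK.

Step 1: on BLACK (2,2): turn L to W, flip to white, move to (2,1). |black|=2
Step 2: on WHITE (2,1): turn R to N, flip to black, move to (1,1). |black|=3
Step 3: on WHITE (1,1): turn R to E, flip to black, move to (1,2). |black|=4
Step 4: on WHITE (1,2): turn R to S, flip to black, move to (2,2). |black|=5
Step 5: on WHITE (2,2): turn R to W, flip to black, move to (2,1). |black|=6
Step 6: on BLACK (2,1): turn L to S, flip to white, move to (3,1). |black|=5
Step 7: on WHITE (3,1): turn R to W, flip to black, move to (3,0). |black|=6
Step 8: on WHITE (3,0): turn R to N, flip to black, move to (2,0). |black|=7
Step 9: on WHITE (2,0): turn R to E, flip to black, move to (2,1). |black|=8
Step 10: on WHITE (2,1): turn R to S, flip to black, move to (3,1). |black|=9
Step 11: on BLACK (3,1): turn L to E, flip to white, move to (3,2). |black|=8
Step 12: on WHITE (3,2): turn R to S, flip to black, move to (4,2). |black|=9
Step 13: on WHITE (4,2): turn R to W, flip to black, move to (4,1). |black|=10

Answer: WHITE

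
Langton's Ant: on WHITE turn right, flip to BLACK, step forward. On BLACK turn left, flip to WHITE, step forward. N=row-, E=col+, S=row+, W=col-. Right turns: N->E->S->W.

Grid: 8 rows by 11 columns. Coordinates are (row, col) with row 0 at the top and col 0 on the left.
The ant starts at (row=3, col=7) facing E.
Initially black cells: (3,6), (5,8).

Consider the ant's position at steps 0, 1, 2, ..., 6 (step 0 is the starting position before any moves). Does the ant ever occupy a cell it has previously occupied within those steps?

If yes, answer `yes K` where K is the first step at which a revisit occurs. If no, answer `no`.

Step 1: on WHITE (3,7): turn R to S, flip to black, move to (4,7). |black|=3 — new cell
Step 2: on WHITE (4,7): turn R to W, flip to black, move to (4,6). |black|=4 — new cell
Step 3: on WHITE (4,6): turn R to N, flip to black, move to (3,6). |black|=5 — new cell
Step 4: on BLACK (3,6): turn L to W, flip to white, move to (3,5). |black|=4 — new cell
Step 5: on WHITE (3,5): turn R to N, flip to black, move to (2,5). |black|=5 — new cell
Step 6: on WHITE (2,5): turn R to E, flip to black, move to (2,6). |black|=6 — new cell
No revisit within 6 steps.

Answer: no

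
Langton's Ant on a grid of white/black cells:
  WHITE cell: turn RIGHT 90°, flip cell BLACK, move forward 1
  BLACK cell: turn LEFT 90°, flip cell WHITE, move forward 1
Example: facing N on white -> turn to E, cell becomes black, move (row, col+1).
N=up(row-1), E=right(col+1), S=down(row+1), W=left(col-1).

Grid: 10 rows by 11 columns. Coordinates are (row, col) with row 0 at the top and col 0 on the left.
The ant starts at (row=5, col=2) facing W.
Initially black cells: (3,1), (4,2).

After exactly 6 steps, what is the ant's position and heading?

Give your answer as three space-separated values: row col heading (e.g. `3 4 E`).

Step 1: on WHITE (5,2): turn R to N, flip to black, move to (4,2). |black|=3
Step 2: on BLACK (4,2): turn L to W, flip to white, move to (4,1). |black|=2
Step 3: on WHITE (4,1): turn R to N, flip to black, move to (3,1). |black|=3
Step 4: on BLACK (3,1): turn L to W, flip to white, move to (3,0). |black|=2
Step 5: on WHITE (3,0): turn R to N, flip to black, move to (2,0). |black|=3
Step 6: on WHITE (2,0): turn R to E, flip to black, move to (2,1). |black|=4

Answer: 2 1 E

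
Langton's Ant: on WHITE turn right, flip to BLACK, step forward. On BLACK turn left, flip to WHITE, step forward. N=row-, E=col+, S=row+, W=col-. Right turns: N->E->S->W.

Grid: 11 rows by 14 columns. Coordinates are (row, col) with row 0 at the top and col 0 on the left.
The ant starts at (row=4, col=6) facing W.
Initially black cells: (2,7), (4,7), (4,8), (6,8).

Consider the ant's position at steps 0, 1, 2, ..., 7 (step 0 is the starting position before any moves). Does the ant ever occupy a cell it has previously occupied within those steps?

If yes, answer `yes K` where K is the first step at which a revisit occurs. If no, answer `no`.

Step 1: on WHITE (4,6): turn R to N, flip to black, move to (3,6). |black|=5 — new cell
Step 2: on WHITE (3,6): turn R to E, flip to black, move to (3,7). |black|=6 — new cell
Step 3: on WHITE (3,7): turn R to S, flip to black, move to (4,7). |black|=7 — new cell
Step 4: on BLACK (4,7): turn L to E, flip to white, move to (4,8). |black|=6 — new cell
Step 5: on BLACK (4,8): turn L to N, flip to white, move to (3,8). |black|=5 — new cell
Step 6: on WHITE (3,8): turn R to E, flip to black, move to (3,9). |black|=6 — new cell
Step 7: on WHITE (3,9): turn R to S, flip to black, move to (4,9). |black|=7 — new cell
No revisit within 7 steps.

Answer: no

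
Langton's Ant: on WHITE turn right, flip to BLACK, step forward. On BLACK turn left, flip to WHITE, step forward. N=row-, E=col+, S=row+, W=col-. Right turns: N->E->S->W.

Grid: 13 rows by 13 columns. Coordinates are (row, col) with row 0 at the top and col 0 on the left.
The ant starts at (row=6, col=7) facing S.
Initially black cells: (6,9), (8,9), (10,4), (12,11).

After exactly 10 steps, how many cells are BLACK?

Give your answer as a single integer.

Step 1: on WHITE (6,7): turn R to W, flip to black, move to (6,6). |black|=5
Step 2: on WHITE (6,6): turn R to N, flip to black, move to (5,6). |black|=6
Step 3: on WHITE (5,6): turn R to E, flip to black, move to (5,7). |black|=7
Step 4: on WHITE (5,7): turn R to S, flip to black, move to (6,7). |black|=8
Step 5: on BLACK (6,7): turn L to E, flip to white, move to (6,8). |black|=7
Step 6: on WHITE (6,8): turn R to S, flip to black, move to (7,8). |black|=8
Step 7: on WHITE (7,8): turn R to W, flip to black, move to (7,7). |black|=9
Step 8: on WHITE (7,7): turn R to N, flip to black, move to (6,7). |black|=10
Step 9: on WHITE (6,7): turn R to E, flip to black, move to (6,8). |black|=11
Step 10: on BLACK (6,8): turn L to N, flip to white, move to (5,8). |black|=10

Answer: 10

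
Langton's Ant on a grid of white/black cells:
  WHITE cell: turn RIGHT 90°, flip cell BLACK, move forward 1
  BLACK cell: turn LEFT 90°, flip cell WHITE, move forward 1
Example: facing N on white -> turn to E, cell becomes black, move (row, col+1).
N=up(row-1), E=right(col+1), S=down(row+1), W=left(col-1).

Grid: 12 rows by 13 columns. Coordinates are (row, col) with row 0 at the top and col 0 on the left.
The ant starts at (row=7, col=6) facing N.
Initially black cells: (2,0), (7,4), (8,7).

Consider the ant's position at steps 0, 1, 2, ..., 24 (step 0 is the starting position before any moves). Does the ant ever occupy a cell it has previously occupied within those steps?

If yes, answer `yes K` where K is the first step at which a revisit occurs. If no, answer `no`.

Step 1: on WHITE (7,6): turn R to E, flip to black, move to (7,7). |black|=4 — new cell
Step 2: on WHITE (7,7): turn R to S, flip to black, move to (8,7). |black|=5 — new cell
Step 3: on BLACK (8,7): turn L to E, flip to white, move to (8,8). |black|=4 — new cell
Step 4: on WHITE (8,8): turn R to S, flip to black, move to (9,8). |black|=5 — new cell
Step 5: on WHITE (9,8): turn R to W, flip to black, move to (9,7). |black|=6 — new cell
Step 6: on WHITE (9,7): turn R to N, flip to black, move to (8,7). |black|=7 — REVISIT

Answer: yes 6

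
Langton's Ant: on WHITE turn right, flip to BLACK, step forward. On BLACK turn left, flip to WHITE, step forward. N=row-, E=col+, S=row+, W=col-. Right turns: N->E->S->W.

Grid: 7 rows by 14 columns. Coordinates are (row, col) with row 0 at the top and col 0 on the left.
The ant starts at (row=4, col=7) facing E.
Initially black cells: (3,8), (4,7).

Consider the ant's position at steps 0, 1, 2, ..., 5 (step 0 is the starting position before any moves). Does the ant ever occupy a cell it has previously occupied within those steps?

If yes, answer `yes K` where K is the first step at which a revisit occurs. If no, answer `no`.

Answer: no

Derivation:
Step 1: on BLACK (4,7): turn L to N, flip to white, move to (3,7). |black|=1 — new cell
Step 2: on WHITE (3,7): turn R to E, flip to black, move to (3,8). |black|=2 — new cell
Step 3: on BLACK (3,8): turn L to N, flip to white, move to (2,8). |black|=1 — new cell
Step 4: on WHITE (2,8): turn R to E, flip to black, move to (2,9). |black|=2 — new cell
Step 5: on WHITE (2,9): turn R to S, flip to black, move to (3,9). |black|=3 — new cell
No revisit within 5 steps.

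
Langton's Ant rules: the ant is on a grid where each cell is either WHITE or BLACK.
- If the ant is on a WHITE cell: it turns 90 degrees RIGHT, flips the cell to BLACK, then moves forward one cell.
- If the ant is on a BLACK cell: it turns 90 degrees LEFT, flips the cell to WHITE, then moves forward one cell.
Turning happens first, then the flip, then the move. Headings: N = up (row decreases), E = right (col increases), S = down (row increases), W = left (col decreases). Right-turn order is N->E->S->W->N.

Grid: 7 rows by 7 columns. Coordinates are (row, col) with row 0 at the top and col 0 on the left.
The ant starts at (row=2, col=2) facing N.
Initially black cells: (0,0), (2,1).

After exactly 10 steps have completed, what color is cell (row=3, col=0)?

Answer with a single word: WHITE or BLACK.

Step 1: on WHITE (2,2): turn R to E, flip to black, move to (2,3). |black|=3
Step 2: on WHITE (2,3): turn R to S, flip to black, move to (3,3). |black|=4
Step 3: on WHITE (3,3): turn R to W, flip to black, move to (3,2). |black|=5
Step 4: on WHITE (3,2): turn R to N, flip to black, move to (2,2). |black|=6
Step 5: on BLACK (2,2): turn L to W, flip to white, move to (2,1). |black|=5
Step 6: on BLACK (2,1): turn L to S, flip to white, move to (3,1). |black|=4
Step 7: on WHITE (3,1): turn R to W, flip to black, move to (3,0). |black|=5
Step 8: on WHITE (3,0): turn R to N, flip to black, move to (2,0). |black|=6
Step 9: on WHITE (2,0): turn R to E, flip to black, move to (2,1). |black|=7
Step 10: on WHITE (2,1): turn R to S, flip to black, move to (3,1). |black|=8

Answer: BLACK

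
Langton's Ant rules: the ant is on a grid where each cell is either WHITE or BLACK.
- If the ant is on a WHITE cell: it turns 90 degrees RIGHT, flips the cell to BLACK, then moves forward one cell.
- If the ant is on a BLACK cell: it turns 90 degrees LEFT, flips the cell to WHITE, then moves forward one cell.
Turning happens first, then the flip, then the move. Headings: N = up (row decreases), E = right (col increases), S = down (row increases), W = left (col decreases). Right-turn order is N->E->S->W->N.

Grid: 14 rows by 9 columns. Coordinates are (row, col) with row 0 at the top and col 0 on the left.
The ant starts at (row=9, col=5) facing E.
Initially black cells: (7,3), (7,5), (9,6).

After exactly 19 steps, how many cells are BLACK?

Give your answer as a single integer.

Step 1: on WHITE (9,5): turn R to S, flip to black, move to (10,5). |black|=4
Step 2: on WHITE (10,5): turn R to W, flip to black, move to (10,4). |black|=5
Step 3: on WHITE (10,4): turn R to N, flip to black, move to (9,4). |black|=6
Step 4: on WHITE (9,4): turn R to E, flip to black, move to (9,5). |black|=7
Step 5: on BLACK (9,5): turn L to N, flip to white, move to (8,5). |black|=6
Step 6: on WHITE (8,5): turn R to E, flip to black, move to (8,6). |black|=7
Step 7: on WHITE (8,6): turn R to S, flip to black, move to (9,6). |black|=8
Step 8: on BLACK (9,6): turn L to E, flip to white, move to (9,7). |black|=7
Step 9: on WHITE (9,7): turn R to S, flip to black, move to (10,7). |black|=8
Step 10: on WHITE (10,7): turn R to W, flip to black, move to (10,6). |black|=9
Step 11: on WHITE (10,6): turn R to N, flip to black, move to (9,6). |black|=10
Step 12: on WHITE (9,6): turn R to E, flip to black, move to (9,7). |black|=11
Step 13: on BLACK (9,7): turn L to N, flip to white, move to (8,7). |black|=10
Step 14: on WHITE (8,7): turn R to E, flip to black, move to (8,8). |black|=11
Step 15: on WHITE (8,8): turn R to S, flip to black, move to (9,8). |black|=12
Step 16: on WHITE (9,8): turn R to W, flip to black, move to (9,7). |black|=13
Step 17: on WHITE (9,7): turn R to N, flip to black, move to (8,7). |black|=14
Step 18: on BLACK (8,7): turn L to W, flip to white, move to (8,6). |black|=13
Step 19: on BLACK (8,6): turn L to S, flip to white, move to (9,6). |black|=12

Answer: 12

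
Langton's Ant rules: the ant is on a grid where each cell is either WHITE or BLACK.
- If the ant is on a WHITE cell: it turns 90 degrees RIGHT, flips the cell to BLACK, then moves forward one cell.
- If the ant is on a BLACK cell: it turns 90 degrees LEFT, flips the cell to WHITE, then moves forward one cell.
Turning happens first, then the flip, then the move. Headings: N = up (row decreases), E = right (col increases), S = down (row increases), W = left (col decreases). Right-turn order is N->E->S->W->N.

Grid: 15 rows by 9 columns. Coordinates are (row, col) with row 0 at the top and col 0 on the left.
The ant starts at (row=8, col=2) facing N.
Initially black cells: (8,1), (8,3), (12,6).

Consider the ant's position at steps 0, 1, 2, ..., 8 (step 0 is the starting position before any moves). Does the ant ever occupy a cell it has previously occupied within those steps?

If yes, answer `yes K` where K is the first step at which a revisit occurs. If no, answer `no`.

Step 1: on WHITE (8,2): turn R to E, flip to black, move to (8,3). |black|=4 — new cell
Step 2: on BLACK (8,3): turn L to N, flip to white, move to (7,3). |black|=3 — new cell
Step 3: on WHITE (7,3): turn R to E, flip to black, move to (7,4). |black|=4 — new cell
Step 4: on WHITE (7,4): turn R to S, flip to black, move to (8,4). |black|=5 — new cell
Step 5: on WHITE (8,4): turn R to W, flip to black, move to (8,3). |black|=6 — REVISIT

Answer: yes 5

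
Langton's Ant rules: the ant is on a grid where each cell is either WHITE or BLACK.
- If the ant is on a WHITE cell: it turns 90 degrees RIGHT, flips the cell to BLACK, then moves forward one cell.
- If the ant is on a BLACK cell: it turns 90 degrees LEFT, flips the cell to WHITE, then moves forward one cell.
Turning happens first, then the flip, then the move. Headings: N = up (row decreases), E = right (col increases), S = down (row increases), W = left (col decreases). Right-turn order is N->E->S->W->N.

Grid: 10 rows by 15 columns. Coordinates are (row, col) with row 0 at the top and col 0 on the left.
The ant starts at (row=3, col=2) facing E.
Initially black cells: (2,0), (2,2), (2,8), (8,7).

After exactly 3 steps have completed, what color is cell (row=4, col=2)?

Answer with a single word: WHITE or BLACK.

Answer: BLACK

Derivation:
Step 1: on WHITE (3,2): turn R to S, flip to black, move to (4,2). |black|=5
Step 2: on WHITE (4,2): turn R to W, flip to black, move to (4,1). |black|=6
Step 3: on WHITE (4,1): turn R to N, flip to black, move to (3,1). |black|=7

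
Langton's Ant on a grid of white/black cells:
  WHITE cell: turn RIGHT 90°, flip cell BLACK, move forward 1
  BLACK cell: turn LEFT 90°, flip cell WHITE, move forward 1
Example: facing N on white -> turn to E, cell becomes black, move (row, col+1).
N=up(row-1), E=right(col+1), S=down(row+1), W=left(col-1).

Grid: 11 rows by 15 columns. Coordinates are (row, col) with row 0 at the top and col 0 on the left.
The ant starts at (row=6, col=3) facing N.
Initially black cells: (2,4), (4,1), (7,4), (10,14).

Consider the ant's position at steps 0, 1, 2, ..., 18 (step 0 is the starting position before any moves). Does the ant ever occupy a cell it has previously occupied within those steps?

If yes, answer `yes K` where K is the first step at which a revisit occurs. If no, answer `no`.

Answer: yes 6

Derivation:
Step 1: on WHITE (6,3): turn R to E, flip to black, move to (6,4). |black|=5 — new cell
Step 2: on WHITE (6,4): turn R to S, flip to black, move to (7,4). |black|=6 — new cell
Step 3: on BLACK (7,4): turn L to E, flip to white, move to (7,5). |black|=5 — new cell
Step 4: on WHITE (7,5): turn R to S, flip to black, move to (8,5). |black|=6 — new cell
Step 5: on WHITE (8,5): turn R to W, flip to black, move to (8,4). |black|=7 — new cell
Step 6: on WHITE (8,4): turn R to N, flip to black, move to (7,4). |black|=8 — REVISIT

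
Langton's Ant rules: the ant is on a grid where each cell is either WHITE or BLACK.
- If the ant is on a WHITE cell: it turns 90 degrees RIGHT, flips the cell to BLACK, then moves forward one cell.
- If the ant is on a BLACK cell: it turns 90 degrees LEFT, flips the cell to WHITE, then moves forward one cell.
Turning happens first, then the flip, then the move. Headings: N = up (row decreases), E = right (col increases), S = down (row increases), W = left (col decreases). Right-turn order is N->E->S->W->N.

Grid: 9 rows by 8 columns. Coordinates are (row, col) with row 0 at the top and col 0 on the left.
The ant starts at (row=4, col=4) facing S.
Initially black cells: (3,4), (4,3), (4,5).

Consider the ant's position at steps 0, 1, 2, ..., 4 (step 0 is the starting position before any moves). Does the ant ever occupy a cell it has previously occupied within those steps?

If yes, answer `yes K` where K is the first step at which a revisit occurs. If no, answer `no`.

Step 1: on WHITE (4,4): turn R to W, flip to black, move to (4,3). |black|=4 — new cell
Step 2: on BLACK (4,3): turn L to S, flip to white, move to (5,3). |black|=3 — new cell
Step 3: on WHITE (5,3): turn R to W, flip to black, move to (5,2). |black|=4 — new cell
Step 4: on WHITE (5,2): turn R to N, flip to black, move to (4,2). |black|=5 — new cell
No revisit within 4 steps.

Answer: no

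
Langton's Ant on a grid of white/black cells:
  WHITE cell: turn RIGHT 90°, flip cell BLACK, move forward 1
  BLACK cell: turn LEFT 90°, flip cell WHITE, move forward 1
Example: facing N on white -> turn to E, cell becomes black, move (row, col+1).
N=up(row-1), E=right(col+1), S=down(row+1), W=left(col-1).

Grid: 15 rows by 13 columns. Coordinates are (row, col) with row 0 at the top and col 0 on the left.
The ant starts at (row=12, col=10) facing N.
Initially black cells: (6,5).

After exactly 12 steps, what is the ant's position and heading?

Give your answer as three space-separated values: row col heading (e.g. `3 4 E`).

Step 1: on WHITE (12,10): turn R to E, flip to black, move to (12,11). |black|=2
Step 2: on WHITE (12,11): turn R to S, flip to black, move to (13,11). |black|=3
Step 3: on WHITE (13,11): turn R to W, flip to black, move to (13,10). |black|=4
Step 4: on WHITE (13,10): turn R to N, flip to black, move to (12,10). |black|=5
Step 5: on BLACK (12,10): turn L to W, flip to white, move to (12,9). |black|=4
Step 6: on WHITE (12,9): turn R to N, flip to black, move to (11,9). |black|=5
Step 7: on WHITE (11,9): turn R to E, flip to black, move to (11,10). |black|=6
Step 8: on WHITE (11,10): turn R to S, flip to black, move to (12,10). |black|=7
Step 9: on WHITE (12,10): turn R to W, flip to black, move to (12,9). |black|=8
Step 10: on BLACK (12,9): turn L to S, flip to white, move to (13,9). |black|=7
Step 11: on WHITE (13,9): turn R to W, flip to black, move to (13,8). |black|=8
Step 12: on WHITE (13,8): turn R to N, flip to black, move to (12,8). |black|=9

Answer: 12 8 N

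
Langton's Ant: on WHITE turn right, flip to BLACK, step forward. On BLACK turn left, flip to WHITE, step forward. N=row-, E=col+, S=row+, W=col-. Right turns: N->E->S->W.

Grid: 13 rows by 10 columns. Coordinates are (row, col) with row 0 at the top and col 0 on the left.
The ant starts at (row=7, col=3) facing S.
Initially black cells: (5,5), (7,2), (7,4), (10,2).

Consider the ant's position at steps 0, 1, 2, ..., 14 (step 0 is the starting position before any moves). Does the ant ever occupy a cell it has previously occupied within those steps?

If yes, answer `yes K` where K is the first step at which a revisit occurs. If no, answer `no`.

Step 1: on WHITE (7,3): turn R to W, flip to black, move to (7,2). |black|=5 — new cell
Step 2: on BLACK (7,2): turn L to S, flip to white, move to (8,2). |black|=4 — new cell
Step 3: on WHITE (8,2): turn R to W, flip to black, move to (8,1). |black|=5 — new cell
Step 4: on WHITE (8,1): turn R to N, flip to black, move to (7,1). |black|=6 — new cell
Step 5: on WHITE (7,1): turn R to E, flip to black, move to (7,2). |black|=7 — REVISIT

Answer: yes 5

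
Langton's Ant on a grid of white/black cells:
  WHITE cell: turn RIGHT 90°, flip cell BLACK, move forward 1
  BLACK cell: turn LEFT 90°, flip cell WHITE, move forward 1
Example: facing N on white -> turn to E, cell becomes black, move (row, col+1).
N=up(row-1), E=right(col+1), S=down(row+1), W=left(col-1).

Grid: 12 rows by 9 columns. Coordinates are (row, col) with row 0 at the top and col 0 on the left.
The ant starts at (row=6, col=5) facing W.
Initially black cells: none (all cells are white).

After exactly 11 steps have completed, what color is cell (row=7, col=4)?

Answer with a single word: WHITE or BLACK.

Step 1: on WHITE (6,5): turn R to N, flip to black, move to (5,5). |black|=1
Step 2: on WHITE (5,5): turn R to E, flip to black, move to (5,6). |black|=2
Step 3: on WHITE (5,6): turn R to S, flip to black, move to (6,6). |black|=3
Step 4: on WHITE (6,6): turn R to W, flip to black, move to (6,5). |black|=4
Step 5: on BLACK (6,5): turn L to S, flip to white, move to (7,5). |black|=3
Step 6: on WHITE (7,5): turn R to W, flip to black, move to (7,4). |black|=4
Step 7: on WHITE (7,4): turn R to N, flip to black, move to (6,4). |black|=5
Step 8: on WHITE (6,4): turn R to E, flip to black, move to (6,5). |black|=6
Step 9: on WHITE (6,5): turn R to S, flip to black, move to (7,5). |black|=7
Step 10: on BLACK (7,5): turn L to E, flip to white, move to (7,6). |black|=6
Step 11: on WHITE (7,6): turn R to S, flip to black, move to (8,6). |black|=7

Answer: BLACK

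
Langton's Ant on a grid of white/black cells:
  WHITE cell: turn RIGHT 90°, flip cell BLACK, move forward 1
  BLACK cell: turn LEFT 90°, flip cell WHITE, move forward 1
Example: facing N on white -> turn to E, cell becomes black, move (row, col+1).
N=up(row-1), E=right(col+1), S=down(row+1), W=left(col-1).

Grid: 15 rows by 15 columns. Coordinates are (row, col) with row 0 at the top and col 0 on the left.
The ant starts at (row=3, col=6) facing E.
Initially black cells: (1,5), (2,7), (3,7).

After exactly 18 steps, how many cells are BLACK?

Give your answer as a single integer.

Answer: 11

Derivation:
Step 1: on WHITE (3,6): turn R to S, flip to black, move to (4,6). |black|=4
Step 2: on WHITE (4,6): turn R to W, flip to black, move to (4,5). |black|=5
Step 3: on WHITE (4,5): turn R to N, flip to black, move to (3,5). |black|=6
Step 4: on WHITE (3,5): turn R to E, flip to black, move to (3,6). |black|=7
Step 5: on BLACK (3,6): turn L to N, flip to white, move to (2,6). |black|=6
Step 6: on WHITE (2,6): turn R to E, flip to black, move to (2,7). |black|=7
Step 7: on BLACK (2,7): turn L to N, flip to white, move to (1,7). |black|=6
Step 8: on WHITE (1,7): turn R to E, flip to black, move to (1,8). |black|=7
Step 9: on WHITE (1,8): turn R to S, flip to black, move to (2,8). |black|=8
Step 10: on WHITE (2,8): turn R to W, flip to black, move to (2,7). |black|=9
Step 11: on WHITE (2,7): turn R to N, flip to black, move to (1,7). |black|=10
Step 12: on BLACK (1,7): turn L to W, flip to white, move to (1,6). |black|=9
Step 13: on WHITE (1,6): turn R to N, flip to black, move to (0,6). |black|=10
Step 14: on WHITE (0,6): turn R to E, flip to black, move to (0,7). |black|=11
Step 15: on WHITE (0,7): turn R to S, flip to black, move to (1,7). |black|=12
Step 16: on WHITE (1,7): turn R to W, flip to black, move to (1,6). |black|=13
Step 17: on BLACK (1,6): turn L to S, flip to white, move to (2,6). |black|=12
Step 18: on BLACK (2,6): turn L to E, flip to white, move to (2,7). |black|=11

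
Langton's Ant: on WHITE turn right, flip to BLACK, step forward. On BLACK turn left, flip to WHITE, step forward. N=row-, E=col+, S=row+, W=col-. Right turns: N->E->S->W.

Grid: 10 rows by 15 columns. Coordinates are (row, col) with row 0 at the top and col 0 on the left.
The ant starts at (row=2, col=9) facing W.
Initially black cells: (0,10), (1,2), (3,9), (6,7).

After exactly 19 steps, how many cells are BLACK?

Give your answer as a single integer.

Answer: 11

Derivation:
Step 1: on WHITE (2,9): turn R to N, flip to black, move to (1,9). |black|=5
Step 2: on WHITE (1,9): turn R to E, flip to black, move to (1,10). |black|=6
Step 3: on WHITE (1,10): turn R to S, flip to black, move to (2,10). |black|=7
Step 4: on WHITE (2,10): turn R to W, flip to black, move to (2,9). |black|=8
Step 5: on BLACK (2,9): turn L to S, flip to white, move to (3,9). |black|=7
Step 6: on BLACK (3,9): turn L to E, flip to white, move to (3,10). |black|=6
Step 7: on WHITE (3,10): turn R to S, flip to black, move to (4,10). |black|=7
Step 8: on WHITE (4,10): turn R to W, flip to black, move to (4,9). |black|=8
Step 9: on WHITE (4,9): turn R to N, flip to black, move to (3,9). |black|=9
Step 10: on WHITE (3,9): turn R to E, flip to black, move to (3,10). |black|=10
Step 11: on BLACK (3,10): turn L to N, flip to white, move to (2,10). |black|=9
Step 12: on BLACK (2,10): turn L to W, flip to white, move to (2,9). |black|=8
Step 13: on WHITE (2,9): turn R to N, flip to black, move to (1,9). |black|=9
Step 14: on BLACK (1,9): turn L to W, flip to white, move to (1,8). |black|=8
Step 15: on WHITE (1,8): turn R to N, flip to black, move to (0,8). |black|=9
Step 16: on WHITE (0,8): turn R to E, flip to black, move to (0,9). |black|=10
Step 17: on WHITE (0,9): turn R to S, flip to black, move to (1,9). |black|=11
Step 18: on WHITE (1,9): turn R to W, flip to black, move to (1,8). |black|=12
Step 19: on BLACK (1,8): turn L to S, flip to white, move to (2,8). |black|=11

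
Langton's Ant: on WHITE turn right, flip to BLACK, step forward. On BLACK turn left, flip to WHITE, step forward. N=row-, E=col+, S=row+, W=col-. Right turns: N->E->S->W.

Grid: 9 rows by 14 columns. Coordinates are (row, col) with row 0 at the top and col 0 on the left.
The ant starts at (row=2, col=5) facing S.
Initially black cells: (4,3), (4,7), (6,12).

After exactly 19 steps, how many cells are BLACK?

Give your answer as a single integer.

Step 1: on WHITE (2,5): turn R to W, flip to black, move to (2,4). |black|=4
Step 2: on WHITE (2,4): turn R to N, flip to black, move to (1,4). |black|=5
Step 3: on WHITE (1,4): turn R to E, flip to black, move to (1,5). |black|=6
Step 4: on WHITE (1,5): turn R to S, flip to black, move to (2,5). |black|=7
Step 5: on BLACK (2,5): turn L to E, flip to white, move to (2,6). |black|=6
Step 6: on WHITE (2,6): turn R to S, flip to black, move to (3,6). |black|=7
Step 7: on WHITE (3,6): turn R to W, flip to black, move to (3,5). |black|=8
Step 8: on WHITE (3,5): turn R to N, flip to black, move to (2,5). |black|=9
Step 9: on WHITE (2,5): turn R to E, flip to black, move to (2,6). |black|=10
Step 10: on BLACK (2,6): turn L to N, flip to white, move to (1,6). |black|=9
Step 11: on WHITE (1,6): turn R to E, flip to black, move to (1,7). |black|=10
Step 12: on WHITE (1,7): turn R to S, flip to black, move to (2,7). |black|=11
Step 13: on WHITE (2,7): turn R to W, flip to black, move to (2,6). |black|=12
Step 14: on WHITE (2,6): turn R to N, flip to black, move to (1,6). |black|=13
Step 15: on BLACK (1,6): turn L to W, flip to white, move to (1,5). |black|=12
Step 16: on BLACK (1,5): turn L to S, flip to white, move to (2,5). |black|=11
Step 17: on BLACK (2,5): turn L to E, flip to white, move to (2,6). |black|=10
Step 18: on BLACK (2,6): turn L to N, flip to white, move to (1,6). |black|=9
Step 19: on WHITE (1,6): turn R to E, flip to black, move to (1,7). |black|=10

Answer: 10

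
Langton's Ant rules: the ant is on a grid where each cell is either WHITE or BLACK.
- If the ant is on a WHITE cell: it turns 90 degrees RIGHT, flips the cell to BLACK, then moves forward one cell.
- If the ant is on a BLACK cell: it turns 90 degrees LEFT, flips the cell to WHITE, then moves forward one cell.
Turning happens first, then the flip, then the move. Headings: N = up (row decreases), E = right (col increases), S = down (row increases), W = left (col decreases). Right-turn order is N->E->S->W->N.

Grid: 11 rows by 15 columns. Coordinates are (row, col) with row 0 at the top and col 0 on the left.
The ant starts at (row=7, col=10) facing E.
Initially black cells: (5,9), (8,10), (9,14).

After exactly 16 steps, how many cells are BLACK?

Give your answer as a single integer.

Answer: 7

Derivation:
Step 1: on WHITE (7,10): turn R to S, flip to black, move to (8,10). |black|=4
Step 2: on BLACK (8,10): turn L to E, flip to white, move to (8,11). |black|=3
Step 3: on WHITE (8,11): turn R to S, flip to black, move to (9,11). |black|=4
Step 4: on WHITE (9,11): turn R to W, flip to black, move to (9,10). |black|=5
Step 5: on WHITE (9,10): turn R to N, flip to black, move to (8,10). |black|=6
Step 6: on WHITE (8,10): turn R to E, flip to black, move to (8,11). |black|=7
Step 7: on BLACK (8,11): turn L to N, flip to white, move to (7,11). |black|=6
Step 8: on WHITE (7,11): turn R to E, flip to black, move to (7,12). |black|=7
Step 9: on WHITE (7,12): turn R to S, flip to black, move to (8,12). |black|=8
Step 10: on WHITE (8,12): turn R to W, flip to black, move to (8,11). |black|=9
Step 11: on WHITE (8,11): turn R to N, flip to black, move to (7,11). |black|=10
Step 12: on BLACK (7,11): turn L to W, flip to white, move to (7,10). |black|=9
Step 13: on BLACK (7,10): turn L to S, flip to white, move to (8,10). |black|=8
Step 14: on BLACK (8,10): turn L to E, flip to white, move to (8,11). |black|=7
Step 15: on BLACK (8,11): turn L to N, flip to white, move to (7,11). |black|=6
Step 16: on WHITE (7,11): turn R to E, flip to black, move to (7,12). |black|=7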